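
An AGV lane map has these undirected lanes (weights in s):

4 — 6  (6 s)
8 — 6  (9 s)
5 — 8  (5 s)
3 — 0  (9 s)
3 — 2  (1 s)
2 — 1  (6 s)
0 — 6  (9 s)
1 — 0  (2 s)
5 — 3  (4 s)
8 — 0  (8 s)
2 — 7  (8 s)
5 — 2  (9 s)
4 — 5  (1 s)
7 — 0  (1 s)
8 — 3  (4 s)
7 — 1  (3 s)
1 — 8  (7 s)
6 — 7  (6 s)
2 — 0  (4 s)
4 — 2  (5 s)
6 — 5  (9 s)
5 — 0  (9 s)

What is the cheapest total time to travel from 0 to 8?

8 s

Settle nodes by increasing distance from 0:
0: 0
7: 1  (via 0)
1: 2  (via 0)
2: 4  (via 0)
3: 5  (via 2)
6: 7  (via 7)
8: 8  (via 0)
Shortest route: 0 → 8 = 8 s.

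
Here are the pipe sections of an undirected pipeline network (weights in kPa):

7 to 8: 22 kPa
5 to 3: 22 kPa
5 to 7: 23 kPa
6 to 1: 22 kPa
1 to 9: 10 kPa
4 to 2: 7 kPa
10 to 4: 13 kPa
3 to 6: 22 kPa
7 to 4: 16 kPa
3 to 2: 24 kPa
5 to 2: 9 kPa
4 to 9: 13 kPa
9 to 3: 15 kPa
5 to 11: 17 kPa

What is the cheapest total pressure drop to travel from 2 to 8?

Running Dijkstra from 2:
2: 0
4: 7  (via 2)
5: 9  (via 2)
9: 20  (via 4)
10: 20  (via 4)
7: 23  (via 4)
3: 24  (via 2)
11: 26  (via 5)
1: 30  (via 9)
8: 45  (via 7)
Shortest route: 2 → 4 → 7 → 8 = 45 kPa.

45 kPa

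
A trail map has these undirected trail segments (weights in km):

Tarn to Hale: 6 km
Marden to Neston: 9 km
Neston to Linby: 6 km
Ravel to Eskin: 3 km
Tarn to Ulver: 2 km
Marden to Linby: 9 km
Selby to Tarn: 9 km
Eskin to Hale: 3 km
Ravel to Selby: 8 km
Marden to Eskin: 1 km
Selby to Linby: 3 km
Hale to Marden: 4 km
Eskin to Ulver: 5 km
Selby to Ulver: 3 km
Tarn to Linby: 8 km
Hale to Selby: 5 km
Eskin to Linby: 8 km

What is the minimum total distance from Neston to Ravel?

Running Dijkstra from Neston:
Neston: 0
Linby: 6  (via Neston)
Marden: 9  (via Neston)
Selby: 9  (via Linby)
Eskin: 10  (via Marden)
Ulver: 12  (via Selby)
Hale: 13  (via Marden)
Ravel: 13  (via Eskin)
Shortest route: Neston–Marden–Eskin–Ravel = 13 km.

13 km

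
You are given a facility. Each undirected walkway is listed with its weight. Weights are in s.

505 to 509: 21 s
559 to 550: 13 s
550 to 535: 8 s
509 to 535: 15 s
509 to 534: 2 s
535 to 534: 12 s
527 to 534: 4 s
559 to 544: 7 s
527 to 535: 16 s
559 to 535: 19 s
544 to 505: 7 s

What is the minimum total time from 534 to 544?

30 s

Running Dijkstra from 534:
534: 0
509: 2  (via 534)
527: 4  (via 534)
535: 12  (via 534)
550: 20  (via 535)
505: 23  (via 509)
544: 30  (via 505)
Shortest route: 534 → 509 → 505 → 544 = 30 s.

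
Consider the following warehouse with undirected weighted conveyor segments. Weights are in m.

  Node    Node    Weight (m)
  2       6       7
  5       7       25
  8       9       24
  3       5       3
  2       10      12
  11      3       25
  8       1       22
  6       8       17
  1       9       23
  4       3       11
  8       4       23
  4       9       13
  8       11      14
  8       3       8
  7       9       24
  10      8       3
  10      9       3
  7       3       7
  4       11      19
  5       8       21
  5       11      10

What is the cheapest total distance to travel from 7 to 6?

Running Dijkstra from 7:
7: 0
3: 7  (via 7)
5: 10  (via 3)
8: 15  (via 3)
4: 18  (via 3)
10: 18  (via 8)
11: 20  (via 5)
9: 21  (via 10)
2: 30  (via 10)
6: 32  (via 8)
Shortest route: 7–3–8–6 = 32 m.

32 m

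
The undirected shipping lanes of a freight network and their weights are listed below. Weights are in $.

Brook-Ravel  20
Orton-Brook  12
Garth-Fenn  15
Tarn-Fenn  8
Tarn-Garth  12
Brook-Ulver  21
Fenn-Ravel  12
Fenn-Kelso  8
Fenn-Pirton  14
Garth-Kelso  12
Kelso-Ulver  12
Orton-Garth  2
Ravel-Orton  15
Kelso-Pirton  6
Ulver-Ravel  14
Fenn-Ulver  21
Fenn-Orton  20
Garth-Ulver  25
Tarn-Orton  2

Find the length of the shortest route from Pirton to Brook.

Enumerating some paths:
Pirton–Kelso–Fenn–Tarn–Orton–Brook: 6+8+8+2+12 = 36
Pirton–Kelso–Ulver–Brook: 6+12+21 = 39
Pirton–Fenn–Tarn–Orton–Brook: 14+8+2+12 = 36
Pirton–Kelso–Garth–Orton–Brook: 6+12+2+12 = 32
Cheapest is Pirton–Kelso–Garth–Orton–Brook at $32.

$32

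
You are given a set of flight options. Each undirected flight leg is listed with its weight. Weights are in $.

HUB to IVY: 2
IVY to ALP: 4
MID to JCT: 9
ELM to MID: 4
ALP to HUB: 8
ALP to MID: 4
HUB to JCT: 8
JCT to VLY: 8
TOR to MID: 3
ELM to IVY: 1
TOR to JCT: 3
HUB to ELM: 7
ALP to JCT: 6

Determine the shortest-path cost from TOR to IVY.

$8

Compare a few routes:
TOR–MID–ALP–IVY: 3+4+4 = 11
TOR–MID–ELM–IVY: 3+4+1 = 8
Cheapest is TOR–MID–ELM–IVY at $8.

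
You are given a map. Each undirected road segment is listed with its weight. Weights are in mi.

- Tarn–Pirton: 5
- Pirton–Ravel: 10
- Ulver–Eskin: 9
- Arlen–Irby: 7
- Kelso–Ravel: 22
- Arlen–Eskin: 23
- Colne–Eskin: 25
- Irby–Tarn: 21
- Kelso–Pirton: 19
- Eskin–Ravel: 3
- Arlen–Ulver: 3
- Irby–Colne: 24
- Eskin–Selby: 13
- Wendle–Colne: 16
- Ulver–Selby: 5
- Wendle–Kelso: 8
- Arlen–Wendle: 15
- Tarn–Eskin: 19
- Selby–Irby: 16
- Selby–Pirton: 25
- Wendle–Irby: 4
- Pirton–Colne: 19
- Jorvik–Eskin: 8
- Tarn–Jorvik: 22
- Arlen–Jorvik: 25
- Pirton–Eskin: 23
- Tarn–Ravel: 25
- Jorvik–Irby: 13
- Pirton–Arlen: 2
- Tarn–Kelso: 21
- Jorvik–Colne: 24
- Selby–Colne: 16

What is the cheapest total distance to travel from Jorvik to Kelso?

25 mi

Compare a few routes:
Jorvik–Irby–Wendle–Kelso: 13+4+8 = 25
Jorvik–Eskin–Ravel–Pirton–Kelso: 8+3+10+19 = 40
Jorvik–Eskin–Ulver–Arlen–Irby–Wendle–Kelso: 8+9+3+7+4+8 = 39
Jorvik–Eskin–Ravel–Kelso: 8+3+22 = 33
The minimum is 25 mi via Jorvik–Irby–Wendle–Kelso.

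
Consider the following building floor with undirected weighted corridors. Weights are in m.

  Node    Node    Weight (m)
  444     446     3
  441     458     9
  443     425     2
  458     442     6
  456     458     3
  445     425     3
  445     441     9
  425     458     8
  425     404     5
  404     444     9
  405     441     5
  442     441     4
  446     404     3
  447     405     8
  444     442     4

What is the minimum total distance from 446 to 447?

24 m

Running Dijkstra from 446:
446: 0
404: 3  (via 446)
444: 3  (via 446)
442: 7  (via 444)
425: 8  (via 404)
443: 10  (via 425)
441: 11  (via 442)
445: 11  (via 425)
458: 13  (via 442)
405: 16  (via 441)
456: 16  (via 458)
447: 24  (via 405)
Shortest route: 446 → 444 → 442 → 441 → 405 → 447 = 24 m.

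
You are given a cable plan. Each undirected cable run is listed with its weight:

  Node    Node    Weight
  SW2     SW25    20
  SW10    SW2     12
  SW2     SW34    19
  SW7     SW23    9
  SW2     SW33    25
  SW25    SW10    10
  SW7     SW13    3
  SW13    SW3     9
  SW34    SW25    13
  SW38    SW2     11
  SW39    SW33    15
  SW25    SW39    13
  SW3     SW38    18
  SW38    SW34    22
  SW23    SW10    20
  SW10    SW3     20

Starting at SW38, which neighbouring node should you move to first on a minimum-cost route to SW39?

SW2

Candidate routes:
SW38 - SW34 - SW25 - SW39: 22+13+13 = 48
SW38 - SW2 - SW10 - SW25 - SW39: 11+12+10+13 = 46
SW38 - SW2 - SW25 - SW39: 11+20+13 = 44
The minimum is 44 via SW38 - SW2 - SW25 - SW39.
So from SW38 the first move is to SW2.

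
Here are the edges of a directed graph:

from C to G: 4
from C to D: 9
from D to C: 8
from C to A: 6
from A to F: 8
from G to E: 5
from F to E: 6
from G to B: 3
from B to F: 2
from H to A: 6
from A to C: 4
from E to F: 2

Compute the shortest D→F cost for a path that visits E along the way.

Best D to E: D → C → G → E costing 17
Shortest E→F: E → F = 2
Total via E: 17 + 2 = 19.

19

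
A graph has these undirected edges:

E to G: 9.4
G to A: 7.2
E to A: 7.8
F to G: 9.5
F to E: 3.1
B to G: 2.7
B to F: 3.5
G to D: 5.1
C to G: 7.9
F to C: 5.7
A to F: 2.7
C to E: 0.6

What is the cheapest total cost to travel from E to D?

Running Dijkstra from E:
E: 0
C: 0.6  (via E)
F: 3.1  (via E)
A: 5.8  (via F)
B: 6.6  (via F)
G: 8.5  (via C)
D: 13.6  (via G)
Shortest route: E–C–G–D = 13.6.

13.6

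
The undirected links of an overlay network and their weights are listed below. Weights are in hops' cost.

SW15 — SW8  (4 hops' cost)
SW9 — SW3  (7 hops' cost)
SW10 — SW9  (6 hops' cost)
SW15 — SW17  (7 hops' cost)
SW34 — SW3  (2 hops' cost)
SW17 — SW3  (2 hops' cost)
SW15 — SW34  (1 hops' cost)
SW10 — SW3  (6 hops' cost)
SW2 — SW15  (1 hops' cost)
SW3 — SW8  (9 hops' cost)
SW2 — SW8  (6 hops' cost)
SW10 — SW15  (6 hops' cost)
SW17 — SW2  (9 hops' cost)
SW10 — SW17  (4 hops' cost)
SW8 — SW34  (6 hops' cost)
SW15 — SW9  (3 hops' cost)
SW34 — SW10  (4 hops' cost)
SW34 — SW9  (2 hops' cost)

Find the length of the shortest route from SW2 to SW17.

6 hops' cost

Enumerating some paths:
SW2 - SW15 - SW9 - SW34 - SW3 - SW17: 1+3+2+2+2 = 10
SW2 - SW15 - SW17: 1+7 = 8
SW2 - SW17: 9 = 9
SW2 - SW15 - SW34 - SW3 - SW17: 1+1+2+2 = 6
The minimum is 6 hops' cost via SW2 - SW15 - SW34 - SW3 - SW17.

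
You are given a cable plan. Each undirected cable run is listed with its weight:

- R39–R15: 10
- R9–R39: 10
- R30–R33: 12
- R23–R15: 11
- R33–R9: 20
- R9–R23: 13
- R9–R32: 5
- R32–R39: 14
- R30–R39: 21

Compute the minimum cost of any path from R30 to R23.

42

Settle nodes by increasing distance from R30:
R30: 0
R33: 12  (via R30)
R39: 21  (via R30)
R15: 31  (via R39)
R9: 31  (via R39)
R32: 35  (via R39)
R23: 42  (via R15)
Shortest route: R30–R39–R15–R23 = 42.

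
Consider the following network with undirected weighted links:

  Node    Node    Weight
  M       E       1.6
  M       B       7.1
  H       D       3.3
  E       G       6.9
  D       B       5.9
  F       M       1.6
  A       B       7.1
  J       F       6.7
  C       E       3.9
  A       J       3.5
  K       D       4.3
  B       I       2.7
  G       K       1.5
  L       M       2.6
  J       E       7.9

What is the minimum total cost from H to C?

19.9

Enumerating some paths:
H → D → B → A → J → F → M → E → C: 3.3+5.9+7.1+3.5+6.7+1.6+1.6+3.9 = 33.6
H → D → B → M → E → C: 3.3+5.9+7.1+1.6+3.9 = 21.8
H → D → K → G → E → C: 3.3+4.3+1.5+6.9+3.9 = 19.9
H → D → B → A → J → E → C: 3.3+5.9+7.1+3.5+7.9+3.9 = 31.6
Cheapest is H → D → K → G → E → C at 19.9.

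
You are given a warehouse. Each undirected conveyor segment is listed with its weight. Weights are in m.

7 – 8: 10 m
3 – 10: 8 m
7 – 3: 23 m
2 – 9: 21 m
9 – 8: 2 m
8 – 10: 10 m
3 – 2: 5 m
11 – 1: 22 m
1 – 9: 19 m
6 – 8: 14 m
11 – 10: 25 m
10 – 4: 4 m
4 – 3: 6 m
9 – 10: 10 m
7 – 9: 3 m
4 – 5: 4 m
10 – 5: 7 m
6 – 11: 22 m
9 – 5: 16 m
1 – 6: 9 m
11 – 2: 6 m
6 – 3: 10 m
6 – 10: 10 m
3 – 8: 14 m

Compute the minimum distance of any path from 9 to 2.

Shortest distances from 9:
9: 0
8: 2  (via 9)
7: 3  (via 9)
10: 10  (via 9)
4: 14  (via 10)
3: 16  (via 8)
5: 16  (via 9)
6: 16  (via 8)
1: 19  (via 9)
2: 21  (via 9)
Shortest route: 9 → 2 = 21 m.

21 m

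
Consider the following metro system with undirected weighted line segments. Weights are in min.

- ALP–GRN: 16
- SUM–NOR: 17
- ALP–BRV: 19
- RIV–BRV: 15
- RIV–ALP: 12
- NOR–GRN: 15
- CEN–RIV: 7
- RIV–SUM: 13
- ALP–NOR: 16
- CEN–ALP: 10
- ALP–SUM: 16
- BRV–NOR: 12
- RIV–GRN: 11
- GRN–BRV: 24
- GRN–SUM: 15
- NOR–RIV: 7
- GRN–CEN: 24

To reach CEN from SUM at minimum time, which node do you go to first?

RIV

Compare a few routes:
SUM - NOR - RIV - CEN: 17+7+7 = 31
SUM - RIV - CEN: 13+7 = 20
SUM - ALP - CEN: 16+10 = 26
SUM - GRN - RIV - CEN: 15+11+7 = 33
The minimum is 20 min via SUM - RIV - CEN.
So from SUM the first move is to RIV.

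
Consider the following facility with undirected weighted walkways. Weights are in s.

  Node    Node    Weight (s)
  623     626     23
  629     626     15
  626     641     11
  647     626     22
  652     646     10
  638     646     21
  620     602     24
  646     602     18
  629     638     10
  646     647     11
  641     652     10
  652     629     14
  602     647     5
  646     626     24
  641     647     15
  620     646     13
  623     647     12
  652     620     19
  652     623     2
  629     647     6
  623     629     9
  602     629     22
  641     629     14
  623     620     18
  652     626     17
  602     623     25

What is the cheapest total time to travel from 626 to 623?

Shortest distances from 626:
626: 0
641: 11  (via 626)
629: 15  (via 626)
652: 17  (via 626)
623: 19  (via 652)
Shortest route: 626 → 652 → 623 = 19 s.

19 s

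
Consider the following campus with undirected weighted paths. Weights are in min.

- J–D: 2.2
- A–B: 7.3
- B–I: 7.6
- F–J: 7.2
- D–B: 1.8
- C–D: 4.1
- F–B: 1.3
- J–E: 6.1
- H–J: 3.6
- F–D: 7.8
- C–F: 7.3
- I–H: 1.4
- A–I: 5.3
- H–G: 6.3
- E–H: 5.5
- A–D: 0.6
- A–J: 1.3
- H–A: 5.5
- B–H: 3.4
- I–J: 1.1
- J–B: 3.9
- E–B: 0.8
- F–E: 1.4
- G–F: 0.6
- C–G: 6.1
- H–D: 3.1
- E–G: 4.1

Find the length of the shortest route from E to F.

Settle nodes by increasing distance from E:
E: 0
B: 0.8  (via E)
F: 1.4  (via E)
Shortest route: E–F = 1.4 min.

1.4 min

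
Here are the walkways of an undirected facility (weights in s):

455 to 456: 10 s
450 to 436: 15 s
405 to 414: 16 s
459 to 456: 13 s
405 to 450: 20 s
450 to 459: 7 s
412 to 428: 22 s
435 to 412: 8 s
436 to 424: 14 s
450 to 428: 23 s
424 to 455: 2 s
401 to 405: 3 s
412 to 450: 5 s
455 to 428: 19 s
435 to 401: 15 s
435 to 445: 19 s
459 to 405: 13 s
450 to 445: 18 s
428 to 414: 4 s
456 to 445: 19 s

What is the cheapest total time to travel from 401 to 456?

29 s

Settle nodes by increasing distance from 401:
401: 0
405: 3  (via 401)
435: 15  (via 401)
459: 16  (via 405)
414: 19  (via 405)
412: 23  (via 435)
450: 23  (via 405)
428: 23  (via 414)
456: 29  (via 459)
Shortest route: 401–405–459–456 = 29 s.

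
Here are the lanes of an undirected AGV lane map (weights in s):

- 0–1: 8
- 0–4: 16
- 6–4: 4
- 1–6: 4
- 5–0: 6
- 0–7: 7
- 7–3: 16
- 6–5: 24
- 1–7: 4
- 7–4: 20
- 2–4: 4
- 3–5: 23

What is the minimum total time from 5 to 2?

Settle nodes by increasing distance from 5:
5: 0
0: 6  (via 5)
7: 13  (via 0)
1: 14  (via 0)
6: 18  (via 1)
4: 22  (via 0)
3: 23  (via 5)
2: 26  (via 4)
Shortest route: 5 → 0 → 4 → 2 = 26 s.

26 s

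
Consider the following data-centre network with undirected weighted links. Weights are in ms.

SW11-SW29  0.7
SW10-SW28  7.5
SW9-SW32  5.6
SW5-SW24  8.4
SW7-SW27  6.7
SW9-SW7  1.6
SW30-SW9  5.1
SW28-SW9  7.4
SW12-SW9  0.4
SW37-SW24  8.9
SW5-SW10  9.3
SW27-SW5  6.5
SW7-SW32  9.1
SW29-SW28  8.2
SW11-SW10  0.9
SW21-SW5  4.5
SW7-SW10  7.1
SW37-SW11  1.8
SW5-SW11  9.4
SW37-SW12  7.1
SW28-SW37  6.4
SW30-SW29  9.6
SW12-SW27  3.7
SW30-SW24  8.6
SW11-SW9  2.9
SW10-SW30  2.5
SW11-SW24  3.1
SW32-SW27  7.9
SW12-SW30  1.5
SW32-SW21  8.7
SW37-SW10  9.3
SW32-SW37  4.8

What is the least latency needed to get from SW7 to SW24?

7.6 ms

Compare a few routes:
SW7 → SW9 → SW12 → SW30 → SW10 → SW11 → SW24: 1.6+0.4+1.5+2.5+0.9+3.1 = 10
SW7 → SW9 → SW11 → SW24: 1.6+2.9+3.1 = 7.6
The minimum is 7.6 ms via SW7 → SW9 → SW11 → SW24.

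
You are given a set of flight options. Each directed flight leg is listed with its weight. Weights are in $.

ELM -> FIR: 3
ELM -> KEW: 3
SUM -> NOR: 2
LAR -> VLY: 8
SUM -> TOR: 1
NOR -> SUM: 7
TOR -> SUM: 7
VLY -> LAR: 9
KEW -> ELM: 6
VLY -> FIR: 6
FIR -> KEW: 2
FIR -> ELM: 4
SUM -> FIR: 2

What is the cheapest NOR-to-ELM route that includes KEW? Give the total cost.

Shortest NOR→KEW: NOR–SUM–FIR–KEW = 11
Best KEW to ELM: KEW–ELM costing 6
Total via KEW: 11 + 6 = $17.

$17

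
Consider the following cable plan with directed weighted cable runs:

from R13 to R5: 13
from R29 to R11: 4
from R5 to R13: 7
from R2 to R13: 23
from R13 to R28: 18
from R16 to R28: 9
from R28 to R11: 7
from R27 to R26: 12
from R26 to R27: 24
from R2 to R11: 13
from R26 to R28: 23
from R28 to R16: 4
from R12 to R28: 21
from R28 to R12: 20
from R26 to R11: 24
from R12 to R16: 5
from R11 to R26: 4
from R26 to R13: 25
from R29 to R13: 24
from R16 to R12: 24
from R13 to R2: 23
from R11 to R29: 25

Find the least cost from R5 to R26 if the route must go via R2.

Shortest R5→R2: R5 → R13 → R2 = 30
Shortest R2→R26: R2 → R11 → R26 = 17
Total via R2: 30 + 17 = 47.

47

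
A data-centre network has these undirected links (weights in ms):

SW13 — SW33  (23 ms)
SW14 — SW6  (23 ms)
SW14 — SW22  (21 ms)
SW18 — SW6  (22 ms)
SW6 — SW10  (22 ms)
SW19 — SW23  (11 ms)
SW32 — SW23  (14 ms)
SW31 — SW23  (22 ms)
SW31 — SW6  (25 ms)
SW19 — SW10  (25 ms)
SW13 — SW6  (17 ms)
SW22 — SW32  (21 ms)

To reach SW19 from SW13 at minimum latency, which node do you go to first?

Candidate routes:
SW13 - SW6 - SW14 - SW22 - SW32 - SW23 - SW19: 17+23+21+21+14+11 = 107
SW13 - SW6 - SW31 - SW23 - SW19: 17+25+22+11 = 75
SW13 - SW6 - SW10 - SW19: 17+22+25 = 64
The minimum is 64 ms via SW13 - SW6 - SW10 - SW19.
So from SW13 the first move is to SW6.

SW6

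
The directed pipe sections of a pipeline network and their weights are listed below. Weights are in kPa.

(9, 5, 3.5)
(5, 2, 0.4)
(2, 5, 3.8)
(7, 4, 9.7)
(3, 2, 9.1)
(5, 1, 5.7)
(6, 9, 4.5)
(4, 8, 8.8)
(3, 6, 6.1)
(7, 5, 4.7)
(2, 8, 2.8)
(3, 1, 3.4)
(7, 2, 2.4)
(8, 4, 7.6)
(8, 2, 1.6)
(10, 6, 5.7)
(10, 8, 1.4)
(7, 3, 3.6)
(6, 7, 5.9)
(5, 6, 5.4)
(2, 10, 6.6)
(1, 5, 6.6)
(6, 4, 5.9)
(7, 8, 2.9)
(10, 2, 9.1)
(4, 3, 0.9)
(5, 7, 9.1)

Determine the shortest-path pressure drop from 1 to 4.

17.4 kPa

Candidate routes:
1 - 5 - 2 - 10 - 8 - 4: 6.6+0.4+6.6+1.4+7.6 = 22.6
1 - 5 - 2 - 10 - 6 - 4: 6.6+0.4+6.6+5.7+5.9 = 25.2
1 - 5 - 6 - 4: 6.6+5.4+5.9 = 17.9
1 - 5 - 2 - 8 - 4: 6.6+0.4+2.8+7.6 = 17.4
Cheapest is 1 - 5 - 2 - 8 - 4 at 17.4 kPa.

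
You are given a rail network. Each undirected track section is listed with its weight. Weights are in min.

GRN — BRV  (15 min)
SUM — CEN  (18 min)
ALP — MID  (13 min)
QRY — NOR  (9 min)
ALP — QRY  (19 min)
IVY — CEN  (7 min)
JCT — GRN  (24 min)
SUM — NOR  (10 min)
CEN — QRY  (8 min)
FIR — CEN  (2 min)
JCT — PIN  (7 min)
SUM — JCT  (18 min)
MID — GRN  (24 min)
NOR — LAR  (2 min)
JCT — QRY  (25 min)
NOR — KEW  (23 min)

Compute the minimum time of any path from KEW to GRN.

75 min

Shortest distances from KEW:
KEW: 0
NOR: 23  (via KEW)
LAR: 25  (via NOR)
QRY: 32  (via NOR)
SUM: 33  (via NOR)
CEN: 40  (via QRY)
FIR: 42  (via CEN)
IVY: 47  (via CEN)
ALP: 51  (via QRY)
JCT: 51  (via SUM)
PIN: 58  (via JCT)
MID: 64  (via ALP)
GRN: 75  (via JCT)
Shortest route: KEW → NOR → SUM → JCT → GRN = 75 min.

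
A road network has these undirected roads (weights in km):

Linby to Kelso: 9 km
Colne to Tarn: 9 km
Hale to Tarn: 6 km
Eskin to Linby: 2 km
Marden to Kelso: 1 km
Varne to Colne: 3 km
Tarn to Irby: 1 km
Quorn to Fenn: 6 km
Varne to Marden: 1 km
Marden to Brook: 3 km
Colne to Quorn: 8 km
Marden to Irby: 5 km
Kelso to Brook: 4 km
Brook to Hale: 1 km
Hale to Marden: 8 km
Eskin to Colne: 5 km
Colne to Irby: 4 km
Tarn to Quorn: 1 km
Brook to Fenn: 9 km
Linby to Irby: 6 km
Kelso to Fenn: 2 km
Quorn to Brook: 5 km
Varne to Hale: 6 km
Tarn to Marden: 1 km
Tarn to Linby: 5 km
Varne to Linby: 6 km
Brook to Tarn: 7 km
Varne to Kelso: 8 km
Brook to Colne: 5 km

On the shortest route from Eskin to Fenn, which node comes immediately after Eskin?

Compare a few routes:
Eskin–Linby–Tarn–Marden–Kelso–Fenn: 2+5+1+1+2 = 11
Eskin–Colne–Varne–Marden–Kelso–Fenn: 5+3+1+1+2 = 12
Eskin–Linby–Irby–Tarn–Marden–Kelso–Fenn: 2+6+1+1+1+2 = 13
Eskin–Linby–Varne–Marden–Kelso–Fenn: 2+6+1+1+2 = 12
Cheapest is Eskin–Linby–Tarn–Marden–Kelso–Fenn at 11 km.
So from Eskin the first move is to Linby.

Linby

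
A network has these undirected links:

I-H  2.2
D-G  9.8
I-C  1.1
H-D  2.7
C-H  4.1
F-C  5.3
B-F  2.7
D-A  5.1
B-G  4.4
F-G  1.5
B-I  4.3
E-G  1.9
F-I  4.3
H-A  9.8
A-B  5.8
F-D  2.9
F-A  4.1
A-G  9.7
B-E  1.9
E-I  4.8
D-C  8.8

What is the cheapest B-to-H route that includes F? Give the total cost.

8.3

Shortest B→F: B → F = 2.7
Shortest F→H: F → D → H = 5.6
Total via F: 2.7 + 5.6 = 8.3.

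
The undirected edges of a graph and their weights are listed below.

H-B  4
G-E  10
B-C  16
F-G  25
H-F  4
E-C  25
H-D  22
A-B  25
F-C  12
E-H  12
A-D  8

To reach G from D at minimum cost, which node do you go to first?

Candidate routes:
D - A - B - H - F - G: 8+25+4+4+25 = 66
D - H - E - G: 22+12+10 = 44
D - A - B - H - E - G: 8+25+4+12+10 = 59
D - H - F - G: 22+4+25 = 51
Cheapest is D - H - E - G at 44.
So from D the first move is to H.

H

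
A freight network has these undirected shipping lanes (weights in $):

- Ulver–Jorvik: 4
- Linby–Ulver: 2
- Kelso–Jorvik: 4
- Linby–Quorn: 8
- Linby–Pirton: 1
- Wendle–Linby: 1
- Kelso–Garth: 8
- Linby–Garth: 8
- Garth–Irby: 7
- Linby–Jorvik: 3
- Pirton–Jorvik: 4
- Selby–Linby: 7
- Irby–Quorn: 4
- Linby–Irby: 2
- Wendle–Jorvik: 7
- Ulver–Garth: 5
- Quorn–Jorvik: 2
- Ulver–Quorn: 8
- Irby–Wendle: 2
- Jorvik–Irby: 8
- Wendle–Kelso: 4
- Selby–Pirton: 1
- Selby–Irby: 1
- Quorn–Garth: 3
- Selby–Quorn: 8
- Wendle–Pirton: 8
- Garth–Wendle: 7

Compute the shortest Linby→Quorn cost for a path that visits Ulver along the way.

Best Linby to Ulver: Linby–Ulver costing 2
Best Ulver to Quorn: Ulver–Jorvik–Quorn costing 6
Total via Ulver: 2 + 6 = $8.

$8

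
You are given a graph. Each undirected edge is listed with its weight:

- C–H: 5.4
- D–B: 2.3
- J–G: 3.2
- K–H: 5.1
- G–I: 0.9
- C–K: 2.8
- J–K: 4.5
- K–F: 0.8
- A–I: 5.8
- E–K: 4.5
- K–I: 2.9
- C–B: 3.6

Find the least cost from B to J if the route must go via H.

18.6

Best B to H: B → C → H costing 9
Best H to J: H → K → J costing 9.6
Total via H: 9 + 9.6 = 18.6.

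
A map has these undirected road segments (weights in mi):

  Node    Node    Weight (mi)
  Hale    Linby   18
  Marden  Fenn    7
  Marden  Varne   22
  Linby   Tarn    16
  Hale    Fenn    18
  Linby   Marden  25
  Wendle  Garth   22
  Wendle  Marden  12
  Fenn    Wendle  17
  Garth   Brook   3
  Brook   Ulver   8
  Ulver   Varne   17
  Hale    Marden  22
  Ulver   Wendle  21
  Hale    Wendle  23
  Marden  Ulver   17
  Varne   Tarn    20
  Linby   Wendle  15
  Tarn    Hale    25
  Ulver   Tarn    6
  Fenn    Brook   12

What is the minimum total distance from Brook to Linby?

Shortest distances from Brook:
Brook: 0
Garth: 3  (via Brook)
Ulver: 8  (via Brook)
Fenn: 12  (via Brook)
Tarn: 14  (via Ulver)
Marden: 19  (via Fenn)
Varne: 25  (via Ulver)
Wendle: 25  (via Garth)
Linby: 30  (via Tarn)
Shortest route: Brook → Ulver → Tarn → Linby = 30 mi.

30 mi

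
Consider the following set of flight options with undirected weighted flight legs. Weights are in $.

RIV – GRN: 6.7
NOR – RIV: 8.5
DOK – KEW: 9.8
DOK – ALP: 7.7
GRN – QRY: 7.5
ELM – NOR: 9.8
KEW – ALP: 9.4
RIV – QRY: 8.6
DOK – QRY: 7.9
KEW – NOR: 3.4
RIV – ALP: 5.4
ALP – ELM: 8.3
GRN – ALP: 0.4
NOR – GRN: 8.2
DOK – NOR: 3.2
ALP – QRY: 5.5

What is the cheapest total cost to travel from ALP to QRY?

Running Dijkstra from ALP:
ALP: 0
GRN: 0.4  (via ALP)
RIV: 5.4  (via ALP)
QRY: 5.5  (via ALP)
Shortest route: ALP–QRY = $5.5.

$5.5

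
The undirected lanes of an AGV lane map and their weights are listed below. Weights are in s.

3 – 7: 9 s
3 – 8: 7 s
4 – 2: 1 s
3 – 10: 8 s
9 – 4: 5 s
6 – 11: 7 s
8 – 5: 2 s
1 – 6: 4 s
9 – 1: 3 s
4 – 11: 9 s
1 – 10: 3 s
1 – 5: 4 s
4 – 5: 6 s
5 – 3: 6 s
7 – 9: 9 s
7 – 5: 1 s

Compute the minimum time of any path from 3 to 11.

Settle nodes by increasing distance from 3:
3: 0
5: 6  (via 3)
7: 7  (via 5)
8: 7  (via 3)
10: 8  (via 3)
1: 10  (via 5)
4: 12  (via 5)
2: 13  (via 4)
9: 13  (via 1)
6: 14  (via 1)
11: 21  (via 4)
Shortest route: 3–5–4–11 = 21 s.

21 s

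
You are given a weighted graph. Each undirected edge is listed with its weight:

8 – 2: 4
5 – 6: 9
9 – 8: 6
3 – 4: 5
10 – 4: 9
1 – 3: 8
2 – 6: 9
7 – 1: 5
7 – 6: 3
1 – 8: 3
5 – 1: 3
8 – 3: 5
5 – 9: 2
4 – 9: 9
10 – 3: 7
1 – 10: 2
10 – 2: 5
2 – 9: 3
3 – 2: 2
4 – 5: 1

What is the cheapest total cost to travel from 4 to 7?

9

Compare a few routes:
4 - 5 - 6 - 7: 1+9+3 = 13
4 - 5 - 1 - 7: 1+3+5 = 9
4 - 10 - 1 - 7: 9+2+5 = 16
Cheapest is 4 - 5 - 1 - 7 at 9.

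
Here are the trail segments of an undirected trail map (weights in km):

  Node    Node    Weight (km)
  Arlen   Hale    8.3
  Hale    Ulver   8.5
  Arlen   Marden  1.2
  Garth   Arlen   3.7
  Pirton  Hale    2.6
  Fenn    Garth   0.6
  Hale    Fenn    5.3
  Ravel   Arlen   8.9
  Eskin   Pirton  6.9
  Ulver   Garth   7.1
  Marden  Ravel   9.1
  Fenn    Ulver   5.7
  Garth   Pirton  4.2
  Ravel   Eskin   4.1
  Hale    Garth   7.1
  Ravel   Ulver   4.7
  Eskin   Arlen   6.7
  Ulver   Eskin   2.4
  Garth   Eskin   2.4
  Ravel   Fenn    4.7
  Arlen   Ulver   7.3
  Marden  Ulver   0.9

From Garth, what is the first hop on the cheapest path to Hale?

Fenn

Compare a few routes:
Garth → Pirton → Hale: 4.2+2.6 = 6.8
Garth → Hale: 7.1 = 7.1
Garth → Fenn → Hale: 0.6+5.3 = 5.9
The minimum is 5.9 km via Garth → Fenn → Hale.
So from Garth the first move is to Fenn.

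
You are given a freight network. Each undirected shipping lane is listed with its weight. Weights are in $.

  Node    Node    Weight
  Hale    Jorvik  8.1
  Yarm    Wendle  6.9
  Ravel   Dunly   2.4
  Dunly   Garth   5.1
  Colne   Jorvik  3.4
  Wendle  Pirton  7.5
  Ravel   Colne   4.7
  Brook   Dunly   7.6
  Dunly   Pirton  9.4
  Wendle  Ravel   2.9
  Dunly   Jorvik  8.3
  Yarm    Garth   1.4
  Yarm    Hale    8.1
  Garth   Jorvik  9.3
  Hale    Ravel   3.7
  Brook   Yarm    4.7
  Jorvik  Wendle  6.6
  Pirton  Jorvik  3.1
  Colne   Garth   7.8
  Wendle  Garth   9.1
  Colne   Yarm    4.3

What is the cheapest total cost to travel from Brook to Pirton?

Settle nodes by increasing distance from Brook:
Brook: 0
Yarm: 4.7  (via Brook)
Garth: 6.1  (via Yarm)
Dunly: 7.6  (via Brook)
Colne: 9  (via Yarm)
Ravel: 10  (via Dunly)
Wendle: 11.6  (via Yarm)
Jorvik: 12.4  (via Colne)
Hale: 12.8  (via Yarm)
Pirton: 15.5  (via Jorvik)
Shortest route: Brook–Yarm–Colne–Jorvik–Pirton = $15.5.

$15.5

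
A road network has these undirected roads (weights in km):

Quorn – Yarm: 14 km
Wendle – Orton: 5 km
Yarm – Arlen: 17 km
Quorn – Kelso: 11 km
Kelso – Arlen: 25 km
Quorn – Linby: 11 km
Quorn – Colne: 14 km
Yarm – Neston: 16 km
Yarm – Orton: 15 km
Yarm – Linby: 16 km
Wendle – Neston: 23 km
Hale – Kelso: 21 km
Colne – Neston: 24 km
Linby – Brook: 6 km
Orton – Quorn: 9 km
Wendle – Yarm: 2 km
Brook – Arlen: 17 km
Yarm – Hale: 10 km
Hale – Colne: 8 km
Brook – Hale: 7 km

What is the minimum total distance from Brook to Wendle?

Enumerating some paths:
Brook → Linby → Quorn → Orton → Wendle: 6+11+9+5 = 31
Brook → Linby → Quorn → Yarm → Wendle: 6+11+14+2 = 33
Brook → Hale → Yarm → Wendle: 7+10+2 = 19
Brook → Linby → Yarm → Wendle: 6+16+2 = 24
Cheapest is Brook → Hale → Yarm → Wendle at 19 km.

19 km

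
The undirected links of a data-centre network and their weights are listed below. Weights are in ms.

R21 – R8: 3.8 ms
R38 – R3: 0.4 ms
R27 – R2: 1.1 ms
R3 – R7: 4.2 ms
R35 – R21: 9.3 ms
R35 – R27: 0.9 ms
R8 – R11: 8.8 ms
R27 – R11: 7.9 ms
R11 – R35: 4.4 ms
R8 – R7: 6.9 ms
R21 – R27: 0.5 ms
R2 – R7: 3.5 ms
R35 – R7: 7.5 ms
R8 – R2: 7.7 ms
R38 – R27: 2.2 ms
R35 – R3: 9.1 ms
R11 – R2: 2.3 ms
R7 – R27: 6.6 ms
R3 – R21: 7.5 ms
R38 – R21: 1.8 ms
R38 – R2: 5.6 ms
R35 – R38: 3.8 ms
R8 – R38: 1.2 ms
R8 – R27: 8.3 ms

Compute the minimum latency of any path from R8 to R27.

Compare a few routes:
R8 → R21 → R27: 3.8+0.5 = 4.3
R8 → R38 → R21 → R27: 1.2+1.8+0.5 = 3.5
R8 → R38 → R27: 1.2+2.2 = 3.4
R8 → R38 → R35 → R27: 1.2+3.8+0.9 = 5.9
Cheapest is R8 → R38 → R27 at 3.4 ms.

3.4 ms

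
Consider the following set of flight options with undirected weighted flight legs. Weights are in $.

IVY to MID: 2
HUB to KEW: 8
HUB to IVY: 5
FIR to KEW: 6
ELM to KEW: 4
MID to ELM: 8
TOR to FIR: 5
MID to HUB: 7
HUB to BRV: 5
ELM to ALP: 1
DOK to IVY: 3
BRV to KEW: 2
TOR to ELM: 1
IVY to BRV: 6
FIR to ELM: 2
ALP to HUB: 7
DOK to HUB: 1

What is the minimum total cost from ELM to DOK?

Candidate routes:
ELM–KEW–HUB–DOK: 4+8+1 = 13
ELM–KEW–BRV–HUB–DOK: 4+2+5+1 = 12
ELM–ALP–HUB–DOK: 1+7+1 = 9
ELM–MID–IVY–DOK: 8+2+3 = 13
The minimum is $9 via ELM–ALP–HUB–DOK.

$9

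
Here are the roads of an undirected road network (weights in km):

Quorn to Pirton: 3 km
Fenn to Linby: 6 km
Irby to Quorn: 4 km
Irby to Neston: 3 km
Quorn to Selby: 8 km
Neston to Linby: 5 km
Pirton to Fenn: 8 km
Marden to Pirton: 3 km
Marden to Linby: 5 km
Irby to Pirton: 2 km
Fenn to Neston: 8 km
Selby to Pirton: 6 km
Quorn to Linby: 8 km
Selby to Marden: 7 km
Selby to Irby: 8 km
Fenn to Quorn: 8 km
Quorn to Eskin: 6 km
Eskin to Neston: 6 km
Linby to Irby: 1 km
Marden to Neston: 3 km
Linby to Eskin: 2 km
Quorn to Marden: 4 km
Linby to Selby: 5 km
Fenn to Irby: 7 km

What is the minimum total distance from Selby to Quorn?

Settle nodes by increasing distance from Selby:
Selby: 0
Linby: 5  (via Selby)
Irby: 6  (via Linby)
Pirton: 6  (via Selby)
Marden: 7  (via Selby)
Eskin: 7  (via Linby)
Quorn: 8  (via Selby)
Shortest route: Selby–Quorn = 8 km.

8 km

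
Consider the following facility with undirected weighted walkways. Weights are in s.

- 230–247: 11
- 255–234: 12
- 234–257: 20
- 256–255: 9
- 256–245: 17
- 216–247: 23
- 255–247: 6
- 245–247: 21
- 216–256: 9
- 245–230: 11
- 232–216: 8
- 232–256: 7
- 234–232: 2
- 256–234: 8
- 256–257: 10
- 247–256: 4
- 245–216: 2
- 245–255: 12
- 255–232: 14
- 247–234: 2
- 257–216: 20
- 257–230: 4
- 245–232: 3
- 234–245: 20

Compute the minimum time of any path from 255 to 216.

Enumerating some paths:
255 → 247 → 234 → 232 → 245 → 216: 6+2+2+3+2 = 15
255 → 247 → 234 → 232 → 216: 6+2+2+8 = 18
255 → 245 → 216: 12+2 = 14
255 → 256 → 216: 9+9 = 18
The minimum is 14 s via 255 → 245 → 216.

14 s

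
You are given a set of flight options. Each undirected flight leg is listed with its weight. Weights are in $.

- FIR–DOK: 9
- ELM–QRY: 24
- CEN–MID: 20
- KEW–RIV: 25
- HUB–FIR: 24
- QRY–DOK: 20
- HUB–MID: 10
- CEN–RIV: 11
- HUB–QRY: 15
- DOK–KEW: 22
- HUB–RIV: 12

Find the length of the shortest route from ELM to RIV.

Shortest distances from ELM:
ELM: 0
QRY: 24  (via ELM)
HUB: 39  (via QRY)
DOK: 44  (via QRY)
MID: 49  (via HUB)
RIV: 51  (via HUB)
Shortest route: ELM → QRY → HUB → RIV = $51.

$51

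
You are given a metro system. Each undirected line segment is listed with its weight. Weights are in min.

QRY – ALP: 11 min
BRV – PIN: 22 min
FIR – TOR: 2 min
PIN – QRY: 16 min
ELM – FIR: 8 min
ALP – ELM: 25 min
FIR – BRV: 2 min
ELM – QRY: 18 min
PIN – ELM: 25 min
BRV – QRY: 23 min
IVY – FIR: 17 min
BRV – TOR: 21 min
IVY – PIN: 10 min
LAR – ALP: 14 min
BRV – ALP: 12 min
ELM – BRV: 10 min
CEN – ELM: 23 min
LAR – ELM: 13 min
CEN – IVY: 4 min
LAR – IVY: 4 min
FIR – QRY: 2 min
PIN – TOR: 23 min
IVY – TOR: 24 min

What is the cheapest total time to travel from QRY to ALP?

11 min

Candidate routes:
QRY → ALP: 11 = 11
QRY → FIR → BRV → ALP: 2+2+12 = 16
Cheapest is QRY → ALP at 11 min.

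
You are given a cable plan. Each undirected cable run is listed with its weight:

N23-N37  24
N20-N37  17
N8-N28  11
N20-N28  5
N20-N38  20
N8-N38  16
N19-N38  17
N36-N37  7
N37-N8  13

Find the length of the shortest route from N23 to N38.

Shortest distances from N23:
N23: 0
N37: 24  (via N23)
N36: 31  (via N37)
N8: 37  (via N37)
N20: 41  (via N37)
N28: 46  (via N20)
N38: 53  (via N8)
Shortest route: N23–N37–N8–N38 = 53.

53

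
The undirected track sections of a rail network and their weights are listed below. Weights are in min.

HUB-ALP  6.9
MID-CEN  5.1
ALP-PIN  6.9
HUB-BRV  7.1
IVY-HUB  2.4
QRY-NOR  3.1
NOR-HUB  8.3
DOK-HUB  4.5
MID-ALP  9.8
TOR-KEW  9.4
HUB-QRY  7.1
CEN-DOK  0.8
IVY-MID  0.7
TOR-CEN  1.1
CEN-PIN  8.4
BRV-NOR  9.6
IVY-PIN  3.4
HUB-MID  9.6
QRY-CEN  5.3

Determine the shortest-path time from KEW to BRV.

22.9 min

Candidate routes:
KEW → TOR → CEN → DOK → HUB → BRV: 9.4+1.1+0.8+4.5+7.1 = 22.9
KEW → TOR → CEN → QRY → HUB → BRV: 9.4+1.1+5.3+7.1+7.1 = 30
KEW → TOR → CEN → MID → IVY → HUB → BRV: 9.4+1.1+5.1+0.7+2.4+7.1 = 25.8
KEW → TOR → CEN → QRY → NOR → BRV: 9.4+1.1+5.3+3.1+9.6 = 28.5
The minimum is 22.9 min via KEW → TOR → CEN → DOK → HUB → BRV.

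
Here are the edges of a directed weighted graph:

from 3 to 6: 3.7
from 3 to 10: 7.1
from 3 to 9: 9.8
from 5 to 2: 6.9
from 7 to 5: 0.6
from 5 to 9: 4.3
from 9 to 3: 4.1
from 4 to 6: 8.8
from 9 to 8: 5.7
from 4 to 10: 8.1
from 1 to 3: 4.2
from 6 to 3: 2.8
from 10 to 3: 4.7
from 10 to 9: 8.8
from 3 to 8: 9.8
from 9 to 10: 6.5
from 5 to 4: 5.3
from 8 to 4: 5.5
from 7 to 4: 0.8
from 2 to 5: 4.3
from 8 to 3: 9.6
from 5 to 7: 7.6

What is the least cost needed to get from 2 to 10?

Shortest distances from 2:
2: 0
5: 4.3  (via 2)
9: 8.6  (via 5)
4: 9.6  (via 5)
7: 11.9  (via 5)
3: 12.7  (via 9)
8: 14.3  (via 9)
10: 15.1  (via 9)
Shortest route: 2 → 5 → 9 → 10 = 15.1.

15.1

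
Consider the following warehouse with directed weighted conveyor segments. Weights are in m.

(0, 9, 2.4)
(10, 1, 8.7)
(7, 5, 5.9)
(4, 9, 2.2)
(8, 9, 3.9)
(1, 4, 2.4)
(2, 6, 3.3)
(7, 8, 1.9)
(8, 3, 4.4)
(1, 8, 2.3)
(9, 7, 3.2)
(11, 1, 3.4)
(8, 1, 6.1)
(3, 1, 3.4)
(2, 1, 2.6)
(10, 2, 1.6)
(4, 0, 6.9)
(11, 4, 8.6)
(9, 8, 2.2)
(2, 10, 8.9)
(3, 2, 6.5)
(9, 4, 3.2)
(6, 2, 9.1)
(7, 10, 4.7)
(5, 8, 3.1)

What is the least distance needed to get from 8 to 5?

Shortest distances from 8:
8: 0
9: 3.9  (via 8)
3: 4.4  (via 8)
1: 6.1  (via 8)
4: 7.1  (via 9)
7: 7.1  (via 9)
2: 10.9  (via 3)
10: 11.8  (via 7)
5: 13  (via 7)
Shortest route: 8–9–7–5 = 13 m.

13 m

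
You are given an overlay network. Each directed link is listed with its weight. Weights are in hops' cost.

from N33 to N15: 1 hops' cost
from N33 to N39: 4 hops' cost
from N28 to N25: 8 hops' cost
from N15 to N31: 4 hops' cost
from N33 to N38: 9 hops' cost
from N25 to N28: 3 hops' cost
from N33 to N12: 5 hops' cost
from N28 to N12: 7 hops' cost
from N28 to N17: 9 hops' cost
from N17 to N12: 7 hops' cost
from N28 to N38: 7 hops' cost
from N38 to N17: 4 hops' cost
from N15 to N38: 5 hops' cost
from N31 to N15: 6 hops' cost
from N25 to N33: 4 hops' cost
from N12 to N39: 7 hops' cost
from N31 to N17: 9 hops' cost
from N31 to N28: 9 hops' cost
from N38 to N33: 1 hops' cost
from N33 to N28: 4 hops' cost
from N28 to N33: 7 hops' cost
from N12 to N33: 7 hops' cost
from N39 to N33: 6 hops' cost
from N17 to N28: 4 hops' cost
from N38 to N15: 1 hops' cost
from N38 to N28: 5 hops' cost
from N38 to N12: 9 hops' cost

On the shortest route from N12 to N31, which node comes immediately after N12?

N33

Compare a few routes:
N12 → N39 → N33 → N15 → N31: 7+6+1+4 = 18
N12 → N33 → N15 → N31: 7+1+4 = 12
Cheapest is N12 → N33 → N15 → N31 at 12 hops' cost.
So from N12 the first move is to N33.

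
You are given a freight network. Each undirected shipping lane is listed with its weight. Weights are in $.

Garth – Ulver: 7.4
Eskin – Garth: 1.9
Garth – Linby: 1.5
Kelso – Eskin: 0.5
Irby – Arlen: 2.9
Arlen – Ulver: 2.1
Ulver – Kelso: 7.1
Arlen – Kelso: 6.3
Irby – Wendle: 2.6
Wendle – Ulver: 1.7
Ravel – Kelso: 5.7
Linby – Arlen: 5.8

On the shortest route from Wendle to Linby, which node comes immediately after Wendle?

Ulver

Compare a few routes:
Wendle–Irby–Arlen–Linby: 2.6+2.9+5.8 = 11.3
Wendle–Ulver–Garth–Linby: 1.7+7.4+1.5 = 10.6
Wendle–Ulver–Kelso–Eskin–Garth–Linby: 1.7+7.1+0.5+1.9+1.5 = 12.7
Wendle–Ulver–Arlen–Linby: 1.7+2.1+5.8 = 9.6
Cheapest is Wendle–Ulver–Arlen–Linby at $9.6.
So from Wendle the first move is to Ulver.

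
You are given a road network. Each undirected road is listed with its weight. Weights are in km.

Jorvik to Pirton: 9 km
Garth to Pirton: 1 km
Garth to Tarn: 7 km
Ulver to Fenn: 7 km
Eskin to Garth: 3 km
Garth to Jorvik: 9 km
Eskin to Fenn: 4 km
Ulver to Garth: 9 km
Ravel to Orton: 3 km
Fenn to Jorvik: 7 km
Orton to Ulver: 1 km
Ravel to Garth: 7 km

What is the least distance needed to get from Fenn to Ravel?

11 km

Enumerating some paths:
Fenn - Eskin - Garth - Ulver - Orton - Ravel: 4+3+9+1+3 = 20
Fenn - Eskin - Garth - Ravel: 4+3+7 = 14
Fenn - Ulver - Orton - Ravel: 7+1+3 = 11
The minimum is 11 km via Fenn - Ulver - Orton - Ravel.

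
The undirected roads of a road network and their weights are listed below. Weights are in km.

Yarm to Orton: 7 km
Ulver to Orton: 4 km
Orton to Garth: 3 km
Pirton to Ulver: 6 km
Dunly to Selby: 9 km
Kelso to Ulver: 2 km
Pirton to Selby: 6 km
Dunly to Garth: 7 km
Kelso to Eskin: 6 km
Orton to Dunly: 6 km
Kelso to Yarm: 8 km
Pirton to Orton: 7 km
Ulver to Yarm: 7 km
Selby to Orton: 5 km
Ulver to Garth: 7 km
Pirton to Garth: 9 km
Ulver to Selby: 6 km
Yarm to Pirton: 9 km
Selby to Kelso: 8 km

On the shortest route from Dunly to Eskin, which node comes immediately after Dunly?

Orton

Enumerating some paths:
Dunly → Selby → Ulver → Kelso → Eskin: 9+6+2+6 = 23
Dunly → Orton → Ulver → Kelso → Eskin: 6+4+2+6 = 18
Dunly → Garth → Orton → Ulver → Kelso → Eskin: 7+3+4+2+6 = 22
Dunly → Garth → Ulver → Kelso → Eskin: 7+7+2+6 = 22
Cheapest is Dunly → Orton → Ulver → Kelso → Eskin at 18 km.
So from Dunly the first move is to Orton.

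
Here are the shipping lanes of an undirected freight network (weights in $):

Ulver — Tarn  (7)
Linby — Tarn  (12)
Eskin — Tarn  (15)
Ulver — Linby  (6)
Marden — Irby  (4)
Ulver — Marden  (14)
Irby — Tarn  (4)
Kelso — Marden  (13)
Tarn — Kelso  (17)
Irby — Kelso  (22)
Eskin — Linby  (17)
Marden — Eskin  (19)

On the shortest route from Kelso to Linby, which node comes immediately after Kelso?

Compare a few routes:
Kelso → Tarn → Ulver → Linby: 17+7+6 = 30
Kelso → Marden → Irby → Tarn → Linby: 13+4+4+12 = 33
Kelso → Tarn → Linby: 17+12 = 29
Kelso → Marden → Ulver → Linby: 13+14+6 = 33
Cheapest is Kelso → Tarn → Linby at $29.
So from Kelso the first move is to Tarn.

Tarn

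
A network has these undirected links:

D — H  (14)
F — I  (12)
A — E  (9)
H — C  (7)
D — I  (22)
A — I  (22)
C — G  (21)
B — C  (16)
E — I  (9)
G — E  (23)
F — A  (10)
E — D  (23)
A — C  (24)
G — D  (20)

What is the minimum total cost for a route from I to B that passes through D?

59

Shortest I→D: I–D = 22
Best D to B: D–H–C–B costing 37
Total via D: 22 + 37 = 59.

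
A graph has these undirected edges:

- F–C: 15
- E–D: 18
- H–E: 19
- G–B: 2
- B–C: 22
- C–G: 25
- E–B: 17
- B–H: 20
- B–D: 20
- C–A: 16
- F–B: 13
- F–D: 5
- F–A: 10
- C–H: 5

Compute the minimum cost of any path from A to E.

Candidate routes:
A - C - H - E: 16+5+19 = 40
A - F - D - E: 10+5+18 = 33
The minimum is 33 via A - F - D - E.

33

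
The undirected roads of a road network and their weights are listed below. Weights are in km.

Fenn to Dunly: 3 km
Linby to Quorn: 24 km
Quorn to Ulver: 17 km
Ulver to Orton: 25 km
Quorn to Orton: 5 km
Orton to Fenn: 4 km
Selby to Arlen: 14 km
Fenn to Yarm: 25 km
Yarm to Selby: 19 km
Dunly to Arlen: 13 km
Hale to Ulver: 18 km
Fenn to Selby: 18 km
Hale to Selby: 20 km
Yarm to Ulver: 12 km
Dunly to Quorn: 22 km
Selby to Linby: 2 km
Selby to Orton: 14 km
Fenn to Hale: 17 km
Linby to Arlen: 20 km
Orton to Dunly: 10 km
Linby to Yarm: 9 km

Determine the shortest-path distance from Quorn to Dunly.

12 km

Candidate routes:
Quorn–Orton–Fenn–Dunly: 5+4+3 = 12
Quorn–Orton–Dunly: 5+10 = 15
Quorn–Dunly: 22 = 22
Cheapest is Quorn–Orton–Fenn–Dunly at 12 km.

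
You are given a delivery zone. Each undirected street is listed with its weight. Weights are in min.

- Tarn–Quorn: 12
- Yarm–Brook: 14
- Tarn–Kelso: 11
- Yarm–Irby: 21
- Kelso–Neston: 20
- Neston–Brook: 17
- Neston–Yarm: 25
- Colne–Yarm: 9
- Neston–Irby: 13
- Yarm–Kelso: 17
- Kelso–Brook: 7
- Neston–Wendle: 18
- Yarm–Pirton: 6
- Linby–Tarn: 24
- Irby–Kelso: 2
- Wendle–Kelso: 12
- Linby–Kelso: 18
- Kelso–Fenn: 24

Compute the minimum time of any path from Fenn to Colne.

Candidate routes:
Fenn → Kelso → Brook → Yarm → Colne: 24+7+14+9 = 54
Fenn → Kelso → Irby → Yarm → Colne: 24+2+21+9 = 56
Fenn → Kelso → Yarm → Colne: 24+17+9 = 50
The minimum is 50 min via Fenn → Kelso → Yarm → Colne.

50 min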